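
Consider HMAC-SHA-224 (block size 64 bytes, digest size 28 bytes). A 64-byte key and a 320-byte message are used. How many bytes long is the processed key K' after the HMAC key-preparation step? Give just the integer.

Key is 64 ≤ 64 bytes, zero-padded: |K'| = 64.

64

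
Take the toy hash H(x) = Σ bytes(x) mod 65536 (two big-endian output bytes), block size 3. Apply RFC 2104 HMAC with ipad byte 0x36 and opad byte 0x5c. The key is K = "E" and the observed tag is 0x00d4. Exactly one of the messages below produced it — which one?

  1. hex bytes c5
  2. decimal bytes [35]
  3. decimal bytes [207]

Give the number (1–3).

Key "E" = 45 is 1 byte ≤ B = 3; zero-pad to 3 bytes: K' = 45 00 00.
K' ⊕ ipad = 73 36 36; K' ⊕ opad = 19 5c 5c.
m1: inner = H(73 36 36 c5) = 01 a4; tag = H(19 5c 5c 01 a4) = 0176
m2: inner = H(73 36 36 23) = 01 02; tag = H(19 5c 5c 01 02) = 00d4 ← matches
m3: inner = H(73 36 36 cf) = 01 ae; tag = H(19 5c 5c 01 ae) = 0180

2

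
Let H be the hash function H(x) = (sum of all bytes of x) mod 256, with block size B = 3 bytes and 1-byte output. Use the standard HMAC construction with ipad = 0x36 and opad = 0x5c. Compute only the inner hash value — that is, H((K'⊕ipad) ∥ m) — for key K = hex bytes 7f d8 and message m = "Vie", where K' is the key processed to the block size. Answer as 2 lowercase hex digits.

91

Key hex bytes 7f d8 is 2 bytes ≤ B = 3; zero-pad to 3 bytes: K' = 7f d8 00.
K' ⊕ ipad = 49 ee 36.
Inner input = 49 ee 36 ∥ 56 69 65.
Inner hash: sum = 73+238+54+86+105+101 = 657; mod 256 = 145 → 91.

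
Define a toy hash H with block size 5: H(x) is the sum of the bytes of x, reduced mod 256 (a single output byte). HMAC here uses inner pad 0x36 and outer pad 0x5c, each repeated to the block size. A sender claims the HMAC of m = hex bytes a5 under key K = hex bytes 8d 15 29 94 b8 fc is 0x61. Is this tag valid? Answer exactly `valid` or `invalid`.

valid

Key hex bytes 8d 15 29 94 b8 fc is 6 bytes > B = 5, so hash it first: H(key) = 13, then zero-pad to 5 bytes: K' = 13 00 00 00 00.
K' ⊕ ipad = 25 36 36 36 36; K' ⊕ opad = 4f 5c 5c 5c 5c.
Inner hash: sum = 37+54+54+54+54+165 = 418; mod 256 = 162 → a2.
Outer hash (recomputed tag): sum = 79+92+92+92+92+162 = 609; mod 256 = 97 → 61.
Recomputed tag = 61; claimed = 61 → match.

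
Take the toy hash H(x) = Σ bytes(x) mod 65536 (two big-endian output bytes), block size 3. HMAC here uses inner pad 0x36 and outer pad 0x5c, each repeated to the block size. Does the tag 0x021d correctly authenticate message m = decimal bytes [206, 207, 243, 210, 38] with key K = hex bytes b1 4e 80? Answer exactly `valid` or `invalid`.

Key hex bytes b1 4e 80 is exactly B = 3 bytes: K' = b1 4e 80.
K' ⊕ ipad = 87 78 b6; K' ⊕ opad = ed 12 dc.
Inner hash: sum = 135+120+182+206+207+243+210+38 = 1341 → 05 3d.
Outer hash (recomputed tag): sum = 237+18+220+5+61 = 541 → 02 1d.
Recomputed tag = 021d; claimed = 021d → match.

valid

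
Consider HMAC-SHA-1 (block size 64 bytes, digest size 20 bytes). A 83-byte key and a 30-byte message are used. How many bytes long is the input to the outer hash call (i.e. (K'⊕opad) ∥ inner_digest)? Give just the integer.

84

Key is 83 > 64 bytes, so it is hashed to 20 bytes then zero-padded to 64: |K'| = 64.
Outer input = (K'⊕opad) ∥ H(inner) → 64 + 20 = 84 bytes.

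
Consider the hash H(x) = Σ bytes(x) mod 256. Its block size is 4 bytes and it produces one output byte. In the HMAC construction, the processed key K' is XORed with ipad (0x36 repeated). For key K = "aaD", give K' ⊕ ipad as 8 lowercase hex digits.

57577236

Key "aaD" = 61 61 44 is 3 bytes ≤ B = 4; zero-pad to 4 bytes: K' = 61 61 44 00.
XOR each byte with 0x36: 61⊕36=57, 61⊕36=57, 44⊕36=72, 00⊕36=36.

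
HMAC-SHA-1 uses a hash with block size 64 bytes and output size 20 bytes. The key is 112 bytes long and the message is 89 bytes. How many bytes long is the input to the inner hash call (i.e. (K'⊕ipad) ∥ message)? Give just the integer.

153

Key is 112 > 64 bytes, so it is hashed to 20 bytes then zero-padded to 64: |K'| = 64.
Inner input = (K'⊕ipad) ∥ m → 64 + 89 = 153 bytes.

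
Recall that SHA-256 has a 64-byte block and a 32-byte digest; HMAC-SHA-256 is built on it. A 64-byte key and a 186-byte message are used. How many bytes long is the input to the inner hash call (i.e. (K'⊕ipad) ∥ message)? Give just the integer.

Key is 64 ≤ 64 bytes, zero-padded: |K'| = 64.
Inner input = (K'⊕ipad) ∥ m → 64 + 186 = 250 bytes.

250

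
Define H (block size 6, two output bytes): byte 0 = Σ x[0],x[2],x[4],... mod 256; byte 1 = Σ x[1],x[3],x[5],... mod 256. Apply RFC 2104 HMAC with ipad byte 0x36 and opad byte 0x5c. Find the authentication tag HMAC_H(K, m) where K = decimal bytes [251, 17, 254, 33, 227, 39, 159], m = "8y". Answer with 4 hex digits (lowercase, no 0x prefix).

d011

Key decimal bytes [251, 17, 254, 33, 227, 39, 159] = fb 11 fe 21 e3 27 9f is 7 bytes > B = 6, so hash it first: H(key) = 7b 59, then zero-pad to 6 bytes: K' = 7b 59 00 00 00 00.
K' ⊕ ipad = 4d 6f 36 36 36 36.  K' ⊕ opad = 27 05 5c 5c 5c 5c.
Inner input = (K'⊕ipad) ∥ m = 4d 6f 36 36 36 36 ∥ 38 79.
Inner hash: even-index sum = 241 mod 256 = 241; odd-index sum = 340 mod 256 = 84 → f1 54.
Outer input = (K'⊕opad) ∥ inner = 27 05 5c 5c 5c 5c ∥ f1 54.
Outer hash (tag): even-index sum = 464 mod 256 = 208; odd-index sum = 273 mod 256 = 17 → d0 11.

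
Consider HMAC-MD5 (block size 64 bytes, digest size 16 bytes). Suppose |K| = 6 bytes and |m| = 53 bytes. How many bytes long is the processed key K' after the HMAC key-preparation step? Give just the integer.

Key is 6 ≤ 64 bytes, zero-padded: |K'| = 64.

64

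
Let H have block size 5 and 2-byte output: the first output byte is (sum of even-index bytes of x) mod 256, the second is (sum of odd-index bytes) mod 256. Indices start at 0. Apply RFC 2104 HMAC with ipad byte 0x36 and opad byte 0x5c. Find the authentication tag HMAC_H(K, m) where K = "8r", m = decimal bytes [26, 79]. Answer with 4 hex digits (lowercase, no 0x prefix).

b053

Key "8r" = 38 72 is 2 bytes ≤ B = 5; zero-pad to 5 bytes: K' = 38 72 00 00 00.
K' ⊕ ipad = 0e 44 36 36 36.  K' ⊕ opad = 64 2e 5c 5c 5c.
Inner input = (K'⊕ipad) ∥ m = 0e 44 36 36 36 ∥ 1a 4f.
Inner hash: even-index sum = 201 mod 256 = 201; odd-index sum = 148 mod 256 = 148 → c9 94.
Outer input = (K'⊕opad) ∥ inner = 64 2e 5c 5c 5c ∥ c9 94.
Outer hash (tag): even-index sum = 432 mod 256 = 176; odd-index sum = 339 mod 256 = 83 → b0 53.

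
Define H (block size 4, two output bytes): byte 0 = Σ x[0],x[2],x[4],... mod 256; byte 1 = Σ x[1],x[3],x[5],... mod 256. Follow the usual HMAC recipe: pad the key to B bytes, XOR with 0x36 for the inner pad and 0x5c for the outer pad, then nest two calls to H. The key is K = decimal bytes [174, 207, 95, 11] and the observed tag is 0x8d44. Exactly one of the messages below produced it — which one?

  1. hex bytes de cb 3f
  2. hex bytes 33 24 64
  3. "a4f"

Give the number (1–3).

Key decimal bytes [174, 207, 95, 11] = ae cf 5f 0b is exactly B = 4 bytes: K' = ae cf 5f 0b.
K' ⊕ ipad = 98 f9 69 3d; K' ⊕ opad = f2 93 03 57.
m1: inner = H(98 f9 69 3d de cb 3f) = 1e 01; tag = H(f2 93 03 57 1e 01) = 13eb
m2: inner = H(98 f9 69 3d 33 24 64) = 98 5a; tag = H(f2 93 03 57 98 5a) = 8d44 ← matches
m3: inner = H(98 f9 69 3d 61 34 66) = c8 6a; tag = H(f2 93 03 57 c8 6a) = bd54

2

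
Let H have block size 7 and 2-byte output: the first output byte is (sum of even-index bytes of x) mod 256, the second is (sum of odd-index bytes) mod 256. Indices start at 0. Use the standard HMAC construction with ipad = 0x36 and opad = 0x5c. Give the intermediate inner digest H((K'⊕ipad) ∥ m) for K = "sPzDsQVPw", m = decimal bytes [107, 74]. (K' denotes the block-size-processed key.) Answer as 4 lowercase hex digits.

07da

Key "sPzDsQVPw" = 73 50 7a 44 73 51 56 50 77 is 9 bytes > B = 7, so hash it first: H(key) = 2d 35, then zero-pad to 7 bytes: K' = 2d 35 00 00 00 00 00.
K' ⊕ ipad = 1b 03 36 36 36 36 36.
Inner input = 1b 03 36 36 36 36 36 ∥ 6b 4a.
Inner hash: even-index sum = 263 mod 256 = 7; odd-index sum = 218 mod 256 = 218 → 07 da.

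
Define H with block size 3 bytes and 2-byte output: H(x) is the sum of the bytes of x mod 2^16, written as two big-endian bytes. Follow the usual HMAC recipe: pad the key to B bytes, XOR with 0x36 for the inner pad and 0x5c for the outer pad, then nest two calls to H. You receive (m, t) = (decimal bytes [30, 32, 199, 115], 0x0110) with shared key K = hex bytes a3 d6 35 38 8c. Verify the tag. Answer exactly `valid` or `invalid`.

valid

Key hex bytes a3 d6 35 38 8c is 5 bytes > B = 3, so hash it first: H(key) = 02 72, then zero-pad to 3 bytes: K' = 02 72 00.
K' ⊕ ipad = 34 44 36; K' ⊕ opad = 5e 2e 5c.
Inner hash: sum = 52+68+54+30+32+199+115 = 550 → 02 26.
Outer hash (recomputed tag): sum = 94+46+92+2+38 = 272 → 01 10.
Recomputed tag = 0110; claimed = 0110 → match.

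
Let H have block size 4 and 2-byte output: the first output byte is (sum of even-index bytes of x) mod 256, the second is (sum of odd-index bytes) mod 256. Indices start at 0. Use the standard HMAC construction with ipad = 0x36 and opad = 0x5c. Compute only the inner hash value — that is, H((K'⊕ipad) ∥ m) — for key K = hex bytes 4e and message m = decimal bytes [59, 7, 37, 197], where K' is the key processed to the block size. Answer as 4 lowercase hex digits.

Key hex bytes 4e is 1 byte ≤ B = 4; zero-pad to 4 bytes: K' = 4e 00 00 00.
K' ⊕ ipad = 78 36 36 36.
Inner input = 78 36 36 36 ∥ 3b 07 25 c5.
Inner hash: even-index sum = 270 mod 256 = 14; odd-index sum = 312 mod 256 = 56 → 0e 38.

0e38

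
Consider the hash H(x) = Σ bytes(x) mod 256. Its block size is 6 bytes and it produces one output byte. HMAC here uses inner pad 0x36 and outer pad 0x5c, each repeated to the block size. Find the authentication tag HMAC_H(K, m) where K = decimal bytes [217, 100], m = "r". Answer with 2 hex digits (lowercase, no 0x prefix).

Key decimal bytes [217, 100] = d9 64 is 2 bytes ≤ B = 6; zero-pad to 6 bytes: K' = d9 64 00 00 00 00.
K' ⊕ ipad = ef 52 36 36 36 36.  K' ⊕ opad = 85 38 5c 5c 5c 5c.
Inner input = (K'⊕ipad) ∥ m = ef 52 36 36 36 36 ∥ 72.
Inner hash: sum = 239+82+54+54+54+54+114 = 651; mod 256 = 139 → 8b.
Outer input = (K'⊕opad) ∥ inner = 85 38 5c 5c 5c 5c ∥ 8b.
Outer hash (tag): sum = 133+56+92+92+92+92+139 = 696; mod 256 = 184 → b8.

b8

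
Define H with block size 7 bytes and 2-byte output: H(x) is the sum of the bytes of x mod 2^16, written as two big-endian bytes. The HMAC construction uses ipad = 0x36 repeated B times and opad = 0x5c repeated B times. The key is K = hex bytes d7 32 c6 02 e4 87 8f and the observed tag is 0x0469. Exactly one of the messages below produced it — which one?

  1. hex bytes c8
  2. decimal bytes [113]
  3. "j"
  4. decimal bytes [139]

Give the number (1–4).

Key hex bytes d7 32 c6 02 e4 87 8f is exactly B = 7 bytes: K' = d7 32 c6 02 e4 87 8f.
K' ⊕ ipad = e1 04 f0 34 d2 b1 b9; K' ⊕ opad = 8b 6e 9a 5e b8 db d3.
m1: inner = H(e1 04 f0 34 d2 b1 b9 c8) = 05 0d; tag = H(8b 6e 9a 5e b8 db d3 05 0d) = 0469 ← matches
m2: inner = H(e1 04 f0 34 d2 b1 b9 71) = 04 b6; tag = H(8b 6e 9a 5e b8 db d3 04 b6) = 0511
m3: inner = H(e1 04 f0 34 d2 b1 b9 6a) = 04 af; tag = H(8b 6e 9a 5e b8 db d3 04 af) = 050a
m4: inner = H(e1 04 f0 34 d2 b1 b9 8b) = 04 d0; tag = H(8b 6e 9a 5e b8 db d3 04 d0) = 052b

1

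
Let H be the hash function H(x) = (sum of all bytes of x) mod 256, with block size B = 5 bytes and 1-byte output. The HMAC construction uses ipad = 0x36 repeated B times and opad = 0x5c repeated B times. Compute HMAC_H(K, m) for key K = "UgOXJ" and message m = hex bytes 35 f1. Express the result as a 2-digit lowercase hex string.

Key "UgOXJ" = 55 67 4f 58 4a is exactly B = 5 bytes: K' = 55 67 4f 58 4a.
K' ⊕ ipad = 63 51 79 6e 7c.  K' ⊕ opad = 09 3b 13 04 16.
Inner input = (K'⊕ipad) ∥ m = 63 51 79 6e 7c ∥ 35 f1.
Inner hash: sum = 99+81+121+110+124+53+241 = 829; mod 256 = 61 → 3d.
Outer input = (K'⊕opad) ∥ inner = 09 3b 13 04 16 ∥ 3d.
Outer hash (tag): sum = 9+59+19+4+22+61 = 174 → ae.

ae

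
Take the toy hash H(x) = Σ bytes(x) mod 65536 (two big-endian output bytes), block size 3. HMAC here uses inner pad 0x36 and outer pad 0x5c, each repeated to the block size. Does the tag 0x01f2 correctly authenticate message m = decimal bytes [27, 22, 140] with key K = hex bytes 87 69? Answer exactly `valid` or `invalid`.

invalid

Key hex bytes 87 69 is 2 bytes ≤ B = 3; zero-pad to 3 bytes: K' = 87 69 00.
K' ⊕ ipad = b1 5f 36; K' ⊕ opad = db 35 5c.
Inner hash: sum = 177+95+54+27+22+140 = 515 → 02 03.
Outer hash (recomputed tag): sum = 219+53+92+2+3 = 369 → 01 71.
Recomputed tag = 0171; claimed = 01f2 → mismatch.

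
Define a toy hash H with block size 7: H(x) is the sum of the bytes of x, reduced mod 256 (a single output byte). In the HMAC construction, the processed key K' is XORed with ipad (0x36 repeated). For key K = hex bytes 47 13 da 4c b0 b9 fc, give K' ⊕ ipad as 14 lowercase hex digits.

7125ec7a868fca

Key hex bytes 47 13 da 4c b0 b9 fc is exactly B = 7 bytes: K' = 47 13 da 4c b0 b9 fc.
XOR each byte with 0x36: 47⊕36=71, 13⊕36=25, da⊕36=ec, 4c⊕36=7a, b0⊕36=86, b9⊕36=8f, fc⊕36=ca.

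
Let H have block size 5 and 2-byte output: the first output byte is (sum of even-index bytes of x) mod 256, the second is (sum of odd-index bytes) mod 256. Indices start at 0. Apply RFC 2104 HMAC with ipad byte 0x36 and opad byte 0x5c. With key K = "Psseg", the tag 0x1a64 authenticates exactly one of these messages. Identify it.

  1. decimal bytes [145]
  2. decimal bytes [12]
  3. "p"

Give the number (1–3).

2

Key "Psseg" = 50 73 73 65 67 is exactly B = 5 bytes: K' = 50 73 73 65 67.
K' ⊕ ipad = 66 45 45 53 51; K' ⊕ opad = 0c 2f 2f 39 3b.
m1: inner = H(66 45 45 53 51 91) = fc 29; tag = H(0c 2f 2f 39 3b fc 29) = 9f64
m2: inner = H(66 45 45 53 51 0c) = fc a4; tag = H(0c 2f 2f 39 3b fc a4) = 1a64 ← matches
m3: inner = H(66 45 45 53 51 70) = fc 08; tag = H(0c 2f 2f 39 3b fc 08) = 7e64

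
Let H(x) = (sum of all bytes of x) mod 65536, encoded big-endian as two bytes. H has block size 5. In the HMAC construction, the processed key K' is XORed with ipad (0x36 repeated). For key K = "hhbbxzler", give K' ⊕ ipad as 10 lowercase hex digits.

35ff363636

Key "hhbbxzler" = 68 68 62 62 78 7a 6c 65 72 is 9 bytes > B = 5, so hash it first: H(key) = 03 c9, then zero-pad to 5 bytes: K' = 03 c9 00 00 00.
XOR each byte with 0x36: 03⊕36=35, c9⊕36=ff, 00⊕36=36, 00⊕36=36, 00⊕36=36.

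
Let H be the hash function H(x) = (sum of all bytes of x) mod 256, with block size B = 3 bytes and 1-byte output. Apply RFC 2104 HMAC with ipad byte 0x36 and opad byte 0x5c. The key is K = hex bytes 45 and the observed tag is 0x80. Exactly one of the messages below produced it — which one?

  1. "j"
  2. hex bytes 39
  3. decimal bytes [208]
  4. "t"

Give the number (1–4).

3

Key hex bytes 45 is 1 byte ≤ B = 3; zero-pad to 3 bytes: K' = 45 00 00.
K' ⊕ ipad = 73 36 36; K' ⊕ opad = 19 5c 5c.
m1: inner = H(73 36 36 6a) = 49; tag = H(19 5c 5c 49) = 1a
m2: inner = H(73 36 36 39) = 18; tag = H(19 5c 5c 18) = e9
m3: inner = H(73 36 36 d0) = af; tag = H(19 5c 5c af) = 80 ← matches
m4: inner = H(73 36 36 74) = 53; tag = H(19 5c 5c 53) = 24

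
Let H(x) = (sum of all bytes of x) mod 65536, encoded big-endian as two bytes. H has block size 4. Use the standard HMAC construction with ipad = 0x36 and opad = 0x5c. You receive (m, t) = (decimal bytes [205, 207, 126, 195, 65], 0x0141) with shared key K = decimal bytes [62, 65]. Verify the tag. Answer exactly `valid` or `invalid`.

invalid

Key decimal bytes [62, 65] = 3e 41 is 2 bytes ≤ B = 4; zero-pad to 4 bytes: K' = 3e 41 00 00.
K' ⊕ ipad = 08 77 36 36; K' ⊕ opad = 62 1d 5c 5c.
Inner hash: sum = 8+119+54+54+205+207+126+195+65 = 1033 → 04 09.
Outer hash (recomputed tag): sum = 98+29+92+92+4+9 = 324 → 01 44.
Recomputed tag = 0144; claimed = 0141 → mismatch.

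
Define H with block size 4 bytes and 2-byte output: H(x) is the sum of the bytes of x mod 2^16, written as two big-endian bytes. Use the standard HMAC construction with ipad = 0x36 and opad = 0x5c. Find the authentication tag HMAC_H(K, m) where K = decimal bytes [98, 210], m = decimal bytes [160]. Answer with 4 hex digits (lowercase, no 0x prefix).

Key decimal bytes [98, 210] = 62 d2 is 2 bytes ≤ B = 4; zero-pad to 4 bytes: K' = 62 d2 00 00.
K' ⊕ ipad = 54 e4 36 36.  K' ⊕ opad = 3e 8e 5c 5c.
Inner input = (K'⊕ipad) ∥ m = 54 e4 36 36 ∥ a0.
Inner hash: sum = 84+228+54+54+160 = 580 → 02 44.
Outer input = (K'⊕opad) ∥ inner = 3e 8e 5c 5c ∥ 02 44.
Outer hash (tag): sum = 62+142+92+92+2+68 = 458 → 01 ca.

01ca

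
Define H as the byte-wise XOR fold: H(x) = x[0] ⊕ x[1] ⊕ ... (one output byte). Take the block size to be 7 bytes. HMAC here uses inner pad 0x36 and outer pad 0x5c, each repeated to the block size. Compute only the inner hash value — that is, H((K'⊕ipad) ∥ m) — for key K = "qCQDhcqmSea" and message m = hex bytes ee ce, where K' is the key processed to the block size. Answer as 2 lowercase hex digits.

71

Key "qCQDhcqmSea" = 71 43 51 44 68 63 71 6d 53 65 61 is 11 bytes > B = 7, so hash it first: H(key) = 67, then zero-pad to 7 bytes: K' = 67 00 00 00 00 00 00.
K' ⊕ ipad = 51 36 36 36 36 36 36.
Inner input = 51 36 36 36 36 36 36 ∥ ee ce.
Inner hash: XOR 51⊕36⊕36⊕36⊕36⊕36⊕36⊕ee⊕ce = 71.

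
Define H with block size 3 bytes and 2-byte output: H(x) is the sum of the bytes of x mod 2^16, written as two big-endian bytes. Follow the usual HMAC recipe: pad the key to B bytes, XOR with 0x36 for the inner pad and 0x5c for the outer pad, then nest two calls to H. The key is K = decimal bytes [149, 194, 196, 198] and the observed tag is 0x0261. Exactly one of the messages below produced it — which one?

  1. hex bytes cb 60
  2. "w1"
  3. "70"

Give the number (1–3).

Key decimal bytes [149, 194, 196, 198] = 95 c2 c4 c6 is 4 bytes > B = 3, so hash it first: H(key) = 02 e1, then zero-pad to 3 bytes: K' = 02 e1 00.
K' ⊕ ipad = 34 d7 36; K' ⊕ opad = 5e bd 5c.
m1: inner = H(34 d7 36 cb 60) = 02 6c; tag = H(5e bd 5c 02 6c) = 01e5
m2: inner = H(34 d7 36 77 31) = 01 e9; tag = H(5e bd 5c 01 e9) = 0261 ← matches
m3: inner = H(34 d7 36 37 30) = 01 a8; tag = H(5e bd 5c 01 a8) = 0220

2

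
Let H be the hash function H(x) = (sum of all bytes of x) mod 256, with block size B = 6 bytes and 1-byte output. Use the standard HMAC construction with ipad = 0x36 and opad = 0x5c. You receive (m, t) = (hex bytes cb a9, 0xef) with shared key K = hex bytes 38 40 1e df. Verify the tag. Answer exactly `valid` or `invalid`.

invalid

Key hex bytes 38 40 1e df is 4 bytes ≤ B = 6; zero-pad to 6 bytes: K' = 38 40 1e df 00 00.
K' ⊕ ipad = 0e 76 28 e9 36 36; K' ⊕ opad = 64 1c 42 83 5c 5c.
Inner hash: sum = 14+118+40+233+54+54+203+169 = 885; mod 256 = 117 → 75.
Outer hash (recomputed tag): sum = 100+28+66+131+92+92+117 = 626; mod 256 = 114 → 72.
Recomputed tag = 72; claimed = ef → mismatch.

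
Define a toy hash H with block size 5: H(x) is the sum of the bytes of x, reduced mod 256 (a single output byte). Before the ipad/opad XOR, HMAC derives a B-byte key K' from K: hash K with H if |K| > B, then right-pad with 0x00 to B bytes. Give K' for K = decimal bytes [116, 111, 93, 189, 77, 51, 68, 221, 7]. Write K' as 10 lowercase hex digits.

a500000000

|K| = 9 > B = 5, so first hash the key.
H(K): sum = 116+111+93+189+77+51+68+221+7 = 933; mod 256 = 165 → a5.
Zero-pad H(K) = a5 to 5 bytes: K' = a5 00 00 00 00.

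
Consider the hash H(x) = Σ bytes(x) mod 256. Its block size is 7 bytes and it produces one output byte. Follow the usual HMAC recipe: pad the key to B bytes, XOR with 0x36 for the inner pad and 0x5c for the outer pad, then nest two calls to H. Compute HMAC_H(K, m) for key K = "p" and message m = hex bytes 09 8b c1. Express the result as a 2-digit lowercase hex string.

Key "p" = 70 is 1 byte ≤ B = 7; zero-pad to 7 bytes: K' = 70 00 00 00 00 00 00.
K' ⊕ ipad = 46 36 36 36 36 36 36.  K' ⊕ opad = 2c 5c 5c 5c 5c 5c 5c.
Inner input = (K'⊕ipad) ∥ m = 46 36 36 36 36 36 36 ∥ 09 8b c1.
Inner hash: sum = 70+54+54+54+54+54+54+9+139+193 = 735; mod 256 = 223 → df.
Outer input = (K'⊕opad) ∥ inner = 2c 5c 5c 5c 5c 5c 5c ∥ df.
Outer hash (tag): sum = 44+92+92+92+92+92+92+223 = 819; mod 256 = 51 → 33.

33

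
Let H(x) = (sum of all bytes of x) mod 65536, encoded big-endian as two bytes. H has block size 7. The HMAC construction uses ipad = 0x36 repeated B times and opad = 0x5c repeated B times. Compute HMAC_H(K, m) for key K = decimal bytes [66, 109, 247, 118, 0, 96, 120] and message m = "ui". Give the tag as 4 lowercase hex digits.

Key decimal bytes [66, 109, 247, 118, 0, 96, 120] = 42 6d f7 76 00 60 78 is exactly B = 7 bytes: K' = 42 6d f7 76 00 60 78.
K' ⊕ ipad = 74 5b c1 40 36 56 4e.  K' ⊕ opad = 1e 31 ab 2a 5c 3c 24.
Inner input = (K'⊕ipad) ∥ m = 74 5b c1 40 36 56 4e ∥ 75 69.
Inner hash: sum = 116+91+193+64+54+86+78+117+105 = 904 → 03 88.
Outer input = (K'⊕opad) ∥ inner = 1e 31 ab 2a 5c 3c 24 ∥ 03 88.
Outer hash (tag): sum = 30+49+171+42+92+60+36+3+136 = 619 → 02 6b.

026b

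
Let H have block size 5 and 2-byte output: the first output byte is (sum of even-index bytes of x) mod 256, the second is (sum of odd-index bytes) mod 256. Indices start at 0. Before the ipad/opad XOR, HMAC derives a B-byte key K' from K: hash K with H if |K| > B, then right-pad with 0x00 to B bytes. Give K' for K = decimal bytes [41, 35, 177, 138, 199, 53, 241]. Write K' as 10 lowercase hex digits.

92e2000000

|K| = 7 > B = 5, so first hash the key.
H(K): even-index sum = 658 mod 256 = 146; odd-index sum = 226 mod 256 = 226 → 92 e2.
Zero-pad H(K) = 92 e2 to 5 bytes: K' = 92 e2 00 00 00.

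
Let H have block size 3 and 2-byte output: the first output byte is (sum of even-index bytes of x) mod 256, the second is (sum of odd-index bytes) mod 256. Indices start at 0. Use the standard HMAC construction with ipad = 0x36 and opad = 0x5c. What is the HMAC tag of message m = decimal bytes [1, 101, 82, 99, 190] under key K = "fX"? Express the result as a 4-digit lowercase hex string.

1552

Key "fX" = 66 58 is 2 bytes ≤ B = 3; zero-pad to 3 bytes: K' = 66 58 00.
K' ⊕ ipad = 50 6e 36.  K' ⊕ opad = 3a 04 5c.
Inner input = (K'⊕ipad) ∥ m = 50 6e 36 ∥ 01 65 52 63 be.
Inner hash: even-index sum = 334 mod 256 = 78; odd-index sum = 383 mod 256 = 127 → 4e 7f.
Outer input = (K'⊕opad) ∥ inner = 3a 04 5c ∥ 4e 7f.
Outer hash (tag): even-index sum = 277 mod 256 = 21; odd-index sum = 82 mod 256 = 82 → 15 52.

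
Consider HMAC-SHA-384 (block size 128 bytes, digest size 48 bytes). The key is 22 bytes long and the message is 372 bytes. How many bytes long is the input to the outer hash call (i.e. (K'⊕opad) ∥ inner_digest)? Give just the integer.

176

Key is 22 ≤ 128 bytes, zero-padded: |K'| = 128.
Outer input = (K'⊕opad) ∥ H(inner) → 128 + 48 = 176 bytes.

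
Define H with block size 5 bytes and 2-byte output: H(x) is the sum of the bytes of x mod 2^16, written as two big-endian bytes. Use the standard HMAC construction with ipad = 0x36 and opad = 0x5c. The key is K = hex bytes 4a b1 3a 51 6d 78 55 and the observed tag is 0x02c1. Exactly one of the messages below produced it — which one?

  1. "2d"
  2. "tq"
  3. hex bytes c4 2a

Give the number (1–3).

2

Key hex bytes 4a b1 3a 51 6d 78 55 is 7 bytes > B = 5, so hash it first: H(key) = 02 c0, then zero-pad to 5 bytes: K' = 02 c0 00 00 00.
K' ⊕ ipad = 34 f6 36 36 36; K' ⊕ opad = 5e 9c 5c 5c 5c.
m1: inner = H(34 f6 36 36 36 32 64) = 02 62; tag = H(5e 9c 5c 5c 5c 02 62) = 0272
m2: inner = H(34 f6 36 36 36 74 71) = 02 b1; tag = H(5e 9c 5c 5c 5c 02 b1) = 02c1 ← matches
m3: inner = H(34 f6 36 36 36 c4 2a) = 02 ba; tag = H(5e 9c 5c 5c 5c 02 ba) = 02ca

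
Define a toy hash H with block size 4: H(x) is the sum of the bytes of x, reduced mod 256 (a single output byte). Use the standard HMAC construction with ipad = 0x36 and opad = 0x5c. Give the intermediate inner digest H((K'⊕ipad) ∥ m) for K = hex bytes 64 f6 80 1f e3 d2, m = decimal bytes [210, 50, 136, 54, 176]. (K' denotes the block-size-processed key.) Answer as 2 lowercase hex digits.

Key hex bytes 64 f6 80 1f e3 d2 is 6 bytes > B = 4, so hash it first: H(key) = ae, then zero-pad to 4 bytes: K' = ae 00 00 00.
K' ⊕ ipad = 98 36 36 36.
Inner input = 98 36 36 36 ∥ d2 32 88 36 b0.
Inner hash: sum = 152+54+54+54+210+50+136+54+176 = 940; mod 256 = 172 → ac.

ac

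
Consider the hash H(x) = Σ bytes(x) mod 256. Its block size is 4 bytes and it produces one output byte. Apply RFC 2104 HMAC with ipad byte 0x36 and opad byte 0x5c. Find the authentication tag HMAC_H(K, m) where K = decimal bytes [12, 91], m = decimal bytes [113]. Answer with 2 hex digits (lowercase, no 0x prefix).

Key decimal bytes [12, 91] = 0c 5b is 2 bytes ≤ B = 4; zero-pad to 4 bytes: K' = 0c 5b 00 00.
K' ⊕ ipad = 3a 6d 36 36.  K' ⊕ opad = 50 07 5c 5c.
Inner input = (K'⊕ipad) ∥ m = 3a 6d 36 36 ∥ 71.
Inner hash: sum = 58+109+54+54+113 = 388; mod 256 = 132 → 84.
Outer input = (K'⊕opad) ∥ inner = 50 07 5c 5c ∥ 84.
Outer hash (tag): sum = 80+7+92+92+132 = 403; mod 256 = 147 → 93.

93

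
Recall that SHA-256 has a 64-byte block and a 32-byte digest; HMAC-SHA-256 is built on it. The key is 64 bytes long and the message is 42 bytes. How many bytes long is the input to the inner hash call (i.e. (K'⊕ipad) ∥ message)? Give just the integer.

106

Key is 64 ≤ 64 bytes, zero-padded: |K'| = 64.
Inner input = (K'⊕ipad) ∥ m → 64 + 42 = 106 bytes.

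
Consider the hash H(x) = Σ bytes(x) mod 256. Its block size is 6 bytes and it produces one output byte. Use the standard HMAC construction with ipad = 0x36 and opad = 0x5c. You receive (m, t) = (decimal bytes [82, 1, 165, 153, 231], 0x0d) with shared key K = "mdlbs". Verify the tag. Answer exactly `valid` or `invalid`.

invalid

Key "mdlbs" = 6d 64 6c 62 73 is 5 bytes ≤ B = 6; zero-pad to 6 bytes: K' = 6d 64 6c 62 73 00.
K' ⊕ ipad = 5b 52 5a 54 45 36; K' ⊕ opad = 31 38 30 3e 2f 5c.
Inner hash: sum = 91+82+90+84+69+54+82+1+165+153+231 = 1102; mod 256 = 78 → 4e.
Outer hash (recomputed tag): sum = 49+56+48+62+47+92+78 = 432; mod 256 = 176 → b0.
Recomputed tag = b0; claimed = 0d → mismatch.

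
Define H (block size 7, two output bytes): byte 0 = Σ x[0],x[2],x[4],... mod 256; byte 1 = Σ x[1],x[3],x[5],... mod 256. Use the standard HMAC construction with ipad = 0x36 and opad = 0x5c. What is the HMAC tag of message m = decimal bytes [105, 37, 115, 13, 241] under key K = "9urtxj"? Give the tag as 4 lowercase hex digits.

Key "9urtxj" = 39 75 72 74 78 6a is 6 bytes ≤ B = 7; zero-pad to 7 bytes: K' = 39 75 72 74 78 6a 00.
K' ⊕ ipad = 0f 43 44 42 4e 5c 36.  K' ⊕ opad = 65 29 2e 28 24 36 5c.
Inner input = (K'⊕ipad) ∥ m = 0f 43 44 42 4e 5c 36 ∥ 69 25 73 0d f1.
Inner hash: even-index sum = 265 mod 256 = 9; odd-index sum = 686 mod 256 = 174 → 09 ae.
Outer input = (K'⊕opad) ∥ inner = 65 29 2e 28 24 36 5c ∥ 09 ae.
Outer hash (tag): even-index sum = 449 mod 256 = 193; odd-index sum = 144 mod 256 = 144 → c1 90.

c190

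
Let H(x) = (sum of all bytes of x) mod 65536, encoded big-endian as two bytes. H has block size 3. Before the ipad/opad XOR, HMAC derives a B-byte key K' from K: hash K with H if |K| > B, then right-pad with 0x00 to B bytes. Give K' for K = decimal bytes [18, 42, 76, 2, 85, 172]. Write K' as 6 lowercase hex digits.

018b00

|K| = 6 > B = 3, so first hash the key.
H(K): sum = 18+42+76+2+85+172 = 395 → 01 8b.
Zero-pad H(K) = 01 8b to 3 bytes: K' = 01 8b 00.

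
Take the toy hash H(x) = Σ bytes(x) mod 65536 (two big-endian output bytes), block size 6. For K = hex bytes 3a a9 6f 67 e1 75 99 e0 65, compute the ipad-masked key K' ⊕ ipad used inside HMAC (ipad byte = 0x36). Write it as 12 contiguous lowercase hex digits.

32db36363636

Key hex bytes 3a a9 6f 67 e1 75 99 e0 65 is 9 bytes > B = 6, so hash it first: H(key) = 04 ed, then zero-pad to 6 bytes: K' = 04 ed 00 00 00 00.
XOR each byte with 0x36: 04⊕36=32, ed⊕36=db, 00⊕36=36, 00⊕36=36, 00⊕36=36, 00⊕36=36.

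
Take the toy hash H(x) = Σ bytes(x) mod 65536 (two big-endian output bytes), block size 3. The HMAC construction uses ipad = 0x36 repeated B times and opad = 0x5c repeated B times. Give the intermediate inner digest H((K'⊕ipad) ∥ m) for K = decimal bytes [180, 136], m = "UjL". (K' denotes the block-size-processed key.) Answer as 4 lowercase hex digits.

Key decimal bytes [180, 136] = b4 88 is 2 bytes ≤ B = 3; zero-pad to 3 bytes: K' = b4 88 00.
K' ⊕ ipad = 82 be 36.
Inner input = 82 be 36 ∥ 55 6a 4c.
Inner hash: sum = 130+190+54+85+106+76 = 641 → 02 81.

0281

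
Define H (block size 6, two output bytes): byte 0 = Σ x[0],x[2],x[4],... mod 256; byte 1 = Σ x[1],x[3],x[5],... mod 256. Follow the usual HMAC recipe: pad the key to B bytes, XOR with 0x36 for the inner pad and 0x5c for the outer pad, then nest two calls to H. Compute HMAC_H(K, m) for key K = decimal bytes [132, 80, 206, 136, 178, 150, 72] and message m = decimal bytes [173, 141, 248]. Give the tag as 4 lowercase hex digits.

533b

Key decimal bytes [132, 80, 206, 136, 178, 150, 72] = 84 50 ce 88 b2 96 48 is 7 bytes > B = 6, so hash it first: H(key) = 4c 6e, then zero-pad to 6 bytes: K' = 4c 6e 00 00 00 00.
K' ⊕ ipad = 7a 58 36 36 36 36.  K' ⊕ opad = 10 32 5c 5c 5c 5c.
Inner input = (K'⊕ipad) ∥ m = 7a 58 36 36 36 36 ∥ ad 8d f8.
Inner hash: even-index sum = 651 mod 256 = 139; odd-index sum = 337 mod 256 = 81 → 8b 51.
Outer input = (K'⊕opad) ∥ inner = 10 32 5c 5c 5c 5c ∥ 8b 51.
Outer hash (tag): even-index sum = 339 mod 256 = 83; odd-index sum = 315 mod 256 = 59 → 53 3b.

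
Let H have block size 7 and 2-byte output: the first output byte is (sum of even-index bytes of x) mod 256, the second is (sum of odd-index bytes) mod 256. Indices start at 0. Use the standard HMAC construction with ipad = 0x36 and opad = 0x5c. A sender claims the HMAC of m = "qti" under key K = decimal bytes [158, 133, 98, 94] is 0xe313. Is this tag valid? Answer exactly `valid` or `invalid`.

valid

Key decimal bytes [158, 133, 98, 94] = 9e 85 62 5e is 4 bytes ≤ B = 7; zero-pad to 7 bytes: K' = 9e 85 62 5e 00 00 00.
K' ⊕ ipad = a8 b3 54 68 36 36 36; K' ⊕ opad = c2 d9 3e 02 5c 5c 5c.
Inner hash: even-index sum = 476 mod 256 = 220; odd-index sum = 555 mod 256 = 43 → dc 2b.
Outer hash (recomputed tag): even-index sum = 483 mod 256 = 227; odd-index sum = 531 mod 256 = 19 → e3 13.
Recomputed tag = e313; claimed = e313 → match.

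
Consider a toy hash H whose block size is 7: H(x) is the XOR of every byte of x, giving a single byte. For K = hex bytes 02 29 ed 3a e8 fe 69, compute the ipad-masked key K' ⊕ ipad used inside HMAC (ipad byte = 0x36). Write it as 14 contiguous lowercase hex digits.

Key hex bytes 02 29 ed 3a e8 fe 69 is exactly B = 7 bytes: K' = 02 29 ed 3a e8 fe 69.
XOR each byte with 0x36: 02⊕36=34, 29⊕36=1f, ed⊕36=db, 3a⊕36=0c, e8⊕36=de, fe⊕36=c8, 69⊕36=5f.

341fdb0cdec85f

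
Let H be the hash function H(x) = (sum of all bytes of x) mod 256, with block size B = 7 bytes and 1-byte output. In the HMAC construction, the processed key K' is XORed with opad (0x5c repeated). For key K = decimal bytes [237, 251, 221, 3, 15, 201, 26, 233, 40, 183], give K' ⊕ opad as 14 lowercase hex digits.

de5c5c5c5c5c5c

Key decimal bytes [237, 251, 221, 3, 15, 201, 26, 233, 40, 183] = ed fb dd 03 0f c9 1a e9 28 b7 is 10 bytes > B = 7, so hash it first: H(key) = 82, then zero-pad to 7 bytes: K' = 82 00 00 00 00 00 00.
XOR each byte with 0x5c: 82⊕5c=de, 00⊕5c=5c, 00⊕5c=5c, 00⊕5c=5c, 00⊕5c=5c, 00⊕5c=5c, 00⊕5c=5c.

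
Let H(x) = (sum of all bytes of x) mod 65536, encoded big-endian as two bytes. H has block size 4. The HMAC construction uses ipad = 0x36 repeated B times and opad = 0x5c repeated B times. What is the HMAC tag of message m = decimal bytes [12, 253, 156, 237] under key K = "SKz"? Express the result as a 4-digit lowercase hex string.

01a1

Key "SKz" = 53 4b 7a is 3 bytes ≤ B = 4; zero-pad to 4 bytes: K' = 53 4b 7a 00.
K' ⊕ ipad = 65 7d 4c 36.  K' ⊕ opad = 0f 17 26 5c.
Inner input = (K'⊕ipad) ∥ m = 65 7d 4c 36 ∥ 0c fd 9c ed.
Inner hash: sum = 101+125+76+54+12+253+156+237 = 1014 → 03 f6.
Outer input = (K'⊕opad) ∥ inner = 0f 17 26 5c ∥ 03 f6.
Outer hash (tag): sum = 15+23+38+92+3+246 = 417 → 01 a1.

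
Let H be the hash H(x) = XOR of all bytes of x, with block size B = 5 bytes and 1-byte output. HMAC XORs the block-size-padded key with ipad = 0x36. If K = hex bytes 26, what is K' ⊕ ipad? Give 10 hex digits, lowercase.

1036363636

Key hex bytes 26 is 1 byte ≤ B = 5; zero-pad to 5 bytes: K' = 26 00 00 00 00.
XOR each byte with 0x36: 26⊕36=10, 00⊕36=36, 00⊕36=36, 00⊕36=36, 00⊕36=36.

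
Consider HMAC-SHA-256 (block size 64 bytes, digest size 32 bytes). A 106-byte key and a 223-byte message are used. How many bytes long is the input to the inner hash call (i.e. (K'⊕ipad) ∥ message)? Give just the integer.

Key is 106 > 64 bytes, so it is hashed to 32 bytes then zero-padded to 64: |K'| = 64.
Inner input = (K'⊕ipad) ∥ m → 64 + 223 = 287 bytes.

287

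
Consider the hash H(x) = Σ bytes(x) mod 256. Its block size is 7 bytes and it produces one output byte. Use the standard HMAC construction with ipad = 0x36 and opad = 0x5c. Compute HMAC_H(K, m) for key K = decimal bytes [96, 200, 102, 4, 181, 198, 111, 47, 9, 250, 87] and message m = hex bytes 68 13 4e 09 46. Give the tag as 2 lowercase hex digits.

Key decimal bytes [96, 200, 102, 4, 181, 198, 111, 47, 9, 250, 87] = 60 c8 66 04 b5 c6 6f 2f 09 fa 57 is 11 bytes > B = 7, so hash it first: H(key) = 05, then zero-pad to 7 bytes: K' = 05 00 00 00 00 00 00.
K' ⊕ ipad = 33 36 36 36 36 36 36.  K' ⊕ opad = 59 5c 5c 5c 5c 5c 5c.
Inner input = (K'⊕ipad) ∥ m = 33 36 36 36 36 36 36 ∥ 68 13 4e 09 46.
Inner hash: sum = 51+54+54+54+54+54+54+104+19+78+9+70 = 655; mod 256 = 143 → 8f.
Outer input = (K'⊕opad) ∥ inner = 59 5c 5c 5c 5c 5c 5c ∥ 8f.
Outer hash (tag): sum = 89+92+92+92+92+92+92+143 = 784; mod 256 = 16 → 10.

10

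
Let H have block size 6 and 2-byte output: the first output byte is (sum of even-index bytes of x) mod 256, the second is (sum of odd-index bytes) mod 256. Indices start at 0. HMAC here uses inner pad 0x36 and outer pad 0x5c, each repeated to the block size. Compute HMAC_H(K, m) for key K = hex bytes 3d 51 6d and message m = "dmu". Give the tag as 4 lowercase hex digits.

6305

Key hex bytes 3d 51 6d is 3 bytes ≤ B = 6; zero-pad to 6 bytes: K' = 3d 51 6d 00 00 00.
K' ⊕ ipad = 0b 67 5b 36 36 36.  K' ⊕ opad = 61 0d 31 5c 5c 5c.
Inner input = (K'⊕ipad) ∥ m = 0b 67 5b 36 36 36 ∥ 64 6d 75.
Inner hash: even-index sum = 373 mod 256 = 117; odd-index sum = 320 mod 256 = 64 → 75 40.
Outer input = (K'⊕opad) ∥ inner = 61 0d 31 5c 5c 5c ∥ 75 40.
Outer hash (tag): even-index sum = 355 mod 256 = 99; odd-index sum = 261 mod 256 = 5 → 63 05.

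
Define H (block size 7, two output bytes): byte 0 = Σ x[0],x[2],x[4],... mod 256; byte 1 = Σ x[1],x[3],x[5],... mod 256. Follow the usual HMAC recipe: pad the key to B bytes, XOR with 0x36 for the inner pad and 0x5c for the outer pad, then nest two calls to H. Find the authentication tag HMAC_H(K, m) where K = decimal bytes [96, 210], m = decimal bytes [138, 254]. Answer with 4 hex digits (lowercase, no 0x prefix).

2a3c

Key decimal bytes [96, 210] = 60 d2 is 2 bytes ≤ B = 7; zero-pad to 7 bytes: K' = 60 d2 00 00 00 00 00.
K' ⊕ ipad = 56 e4 36 36 36 36 36.  K' ⊕ opad = 3c 8e 5c 5c 5c 5c 5c.
Inner input = (K'⊕ipad) ∥ m = 56 e4 36 36 36 36 36 ∥ 8a fe.
Inner hash: even-index sum = 502 mod 256 = 246; odd-index sum = 474 mod 256 = 218 → f6 da.
Outer input = (K'⊕opad) ∥ inner = 3c 8e 5c 5c 5c 5c 5c ∥ f6 da.
Outer hash (tag): even-index sum = 554 mod 256 = 42; odd-index sum = 572 mod 256 = 60 → 2a 3c.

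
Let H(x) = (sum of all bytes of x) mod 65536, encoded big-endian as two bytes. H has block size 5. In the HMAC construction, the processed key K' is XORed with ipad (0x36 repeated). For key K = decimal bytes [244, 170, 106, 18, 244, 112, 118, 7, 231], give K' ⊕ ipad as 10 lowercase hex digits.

Key decimal bytes [244, 170, 106, 18, 244, 112, 118, 7, 231] = f4 aa 6a 12 f4 70 76 07 e7 is 9 bytes > B = 5, so hash it first: H(key) = 04 e2, then zero-pad to 5 bytes: K' = 04 e2 00 00 00.
XOR each byte with 0x36: 04⊕36=32, e2⊕36=d4, 00⊕36=36, 00⊕36=36, 00⊕36=36.

32d4363636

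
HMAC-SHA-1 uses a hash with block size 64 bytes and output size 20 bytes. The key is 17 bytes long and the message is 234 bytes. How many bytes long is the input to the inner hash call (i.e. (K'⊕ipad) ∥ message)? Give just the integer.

Key is 17 ≤ 64 bytes, zero-padded: |K'| = 64.
Inner input = (K'⊕ipad) ∥ m → 64 + 234 = 298 bytes.

298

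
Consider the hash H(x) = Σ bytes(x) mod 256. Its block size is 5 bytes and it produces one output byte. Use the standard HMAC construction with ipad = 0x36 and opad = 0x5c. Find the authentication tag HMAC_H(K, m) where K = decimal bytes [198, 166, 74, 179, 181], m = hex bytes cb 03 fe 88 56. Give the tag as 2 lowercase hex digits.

Key decimal bytes [198, 166, 74, 179, 181] = c6 a6 4a b3 b5 is exactly B = 5 bytes: K' = c6 a6 4a b3 b5.
K' ⊕ ipad = f0 90 7c 85 83.  K' ⊕ opad = 9a fa 16 ef e9.
Inner input = (K'⊕ipad) ∥ m = f0 90 7c 85 83 ∥ cb 03 fe 88 56.
Inner hash: sum = 240+144+124+133+131+203+3+254+136+86 = 1454; mod 256 = 174 → ae.
Outer input = (K'⊕opad) ∥ inner = 9a fa 16 ef e9 ∥ ae.
Outer hash (tag): sum = 154+250+22+239+233+174 = 1072; mod 256 = 48 → 30.

30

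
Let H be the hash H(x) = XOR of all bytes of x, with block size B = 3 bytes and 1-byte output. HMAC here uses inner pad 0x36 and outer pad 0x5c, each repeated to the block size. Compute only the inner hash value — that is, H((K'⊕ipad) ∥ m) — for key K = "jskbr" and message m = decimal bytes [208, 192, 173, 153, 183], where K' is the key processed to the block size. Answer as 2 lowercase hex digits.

c7

Key "jskbr" = 6a 73 6b 62 72 is 5 bytes > B = 3, so hash it first: H(key) = 62, then zero-pad to 3 bytes: K' = 62 00 00.
K' ⊕ ipad = 54 36 36.
Inner input = 54 36 36 ∥ d0 c0 ad 99 b7.
Inner hash: XOR 54⊕36⊕36⊕d0⊕c0⊕ad⊕99⊕b7 = c7.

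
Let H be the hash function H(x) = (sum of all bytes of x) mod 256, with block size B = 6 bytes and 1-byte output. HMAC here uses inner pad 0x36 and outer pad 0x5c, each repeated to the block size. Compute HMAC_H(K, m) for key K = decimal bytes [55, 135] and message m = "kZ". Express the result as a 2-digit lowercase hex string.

Key decimal bytes [55, 135] = 37 87 is 2 bytes ≤ B = 6; zero-pad to 6 bytes: K' = 37 87 00 00 00 00.
K' ⊕ ipad = 01 b1 36 36 36 36.  K' ⊕ opad = 6b db 5c 5c 5c 5c.
Inner input = (K'⊕ipad) ∥ m = 01 b1 36 36 36 36 ∥ 6b 5a.
Inner hash: sum = 1+177+54+54+54+54+107+90 = 591; mod 256 = 79 → 4f.
Outer input = (K'⊕opad) ∥ inner = 6b db 5c 5c 5c 5c ∥ 4f.
Outer hash (tag): sum = 107+219+92+92+92+92+79 = 773; mod 256 = 5 → 05.

05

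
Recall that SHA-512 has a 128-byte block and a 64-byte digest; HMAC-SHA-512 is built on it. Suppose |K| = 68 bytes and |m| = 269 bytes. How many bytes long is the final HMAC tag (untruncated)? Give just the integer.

64

The tag is one SHA-512 digest: 64 bytes.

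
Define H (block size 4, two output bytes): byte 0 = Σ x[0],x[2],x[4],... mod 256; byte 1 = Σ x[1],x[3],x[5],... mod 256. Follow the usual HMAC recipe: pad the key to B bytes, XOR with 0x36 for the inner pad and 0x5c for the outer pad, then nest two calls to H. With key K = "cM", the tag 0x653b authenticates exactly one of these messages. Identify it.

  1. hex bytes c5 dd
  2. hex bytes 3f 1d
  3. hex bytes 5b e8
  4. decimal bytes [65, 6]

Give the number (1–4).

Key "cM" = 63 4d is 2 bytes ≤ B = 4; zero-pad to 4 bytes: K' = 63 4d 00 00.
K' ⊕ ipad = 55 7b 36 36; K' ⊕ opad = 3f 11 5c 5c.
m1: inner = H(55 7b 36 36 c5 dd) = 50 8e; tag = H(3f 11 5c 5c 50 8e) = ebfb
m2: inner = H(55 7b 36 36 3f 1d) = ca ce; tag = H(3f 11 5c 5c ca ce) = 653b ← matches
m3: inner = H(55 7b 36 36 5b e8) = e6 99; tag = H(3f 11 5c 5c e6 99) = 8106
m4: inner = H(55 7b 36 36 41 06) = cc b7; tag = H(3f 11 5c 5c cc b7) = 6724

2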